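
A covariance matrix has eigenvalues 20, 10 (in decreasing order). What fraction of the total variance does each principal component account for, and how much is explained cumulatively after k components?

Step 1 — total variance = trace(Sigma) = Σ λ_i = 20 + 10 = 30.

Step 2 — fraction explained by component i = λ_i / Σ λ:
  PC1: 20/30 = 0.6667
  PC2: 10/30 = 0.3333

Step 3 — cumulative fraction after k components = (λ_1 + ... + λ_k) / Σ λ:
  k = 1: 20/30 = 0.6667
  k = 2: (20 + 10)/30 = 30/30 = 1

Summary (fraction, with percent):

explained: PC1 0.6667 (66.67%), PC2 0.3333 (33.33%);  cumulative: 0.6667, 1


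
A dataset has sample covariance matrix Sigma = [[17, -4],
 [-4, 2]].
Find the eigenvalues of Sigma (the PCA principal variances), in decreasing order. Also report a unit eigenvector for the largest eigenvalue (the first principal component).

Step 1 — characteristic polynomial of 2×2 Sigma:
  det(Sigma - λI) = λ² - trace · λ + det = 0.
  trace = 17 + 2 = 19, det = 17·2 - (-4)² = 18.
Step 2 — discriminant:
  Δ = trace² - 4·det = 361 - 72 = 289.
Step 3 — eigenvalues:
  λ = (trace ± √Δ)/2 = (19 ± 17)/2,
  λ_1 = 18,  λ_2 = 1.

Step 4 — unit eigenvector for λ_1: solve (Sigma - λ_1 I)v = 0. First row:
  (17 - 18)·v_x + (-4)·v_y = 0, i.e. (-1)·v_x + (-4)·v_y = 0,
  so v ∝ (b, λ_1 - a) = (-4, 1); multiply by -1 so the first entry is positive: u = (4, -1).
  ||u|| = √((4)² + (-1)²) = √(17) ≈ 4.1231,
  v_1 = u/||u|| ≈ (0.9701, -0.2425) (||v_1|| = 1).

λ_1 = 18,  λ_2 = 1;  v_1 ≈ (0.9701, -0.2425)


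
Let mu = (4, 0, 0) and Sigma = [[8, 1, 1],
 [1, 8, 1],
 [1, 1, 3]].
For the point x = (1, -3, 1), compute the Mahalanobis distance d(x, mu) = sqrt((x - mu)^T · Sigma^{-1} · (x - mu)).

Step 1 — centre the observation: (x - mu) = (-3, -3, 1).

Step 2 — invert Sigma (cofactor / det for 3×3, or solve directly):
  Sigma^{-1} = [[0.1314, -0.0114, -0.04],
 [-0.0114, 0.1314, -0.04],
 [-0.04, -0.04, 0.36]].

Step 3 — form the quadratic (x - mu)^T · Sigma^{-1} · (x - mu):
  Sigma^{-1} · (x - mu) = (-0.4, -0.4, 0.6).
  (x - mu)^T · [Sigma^{-1} · (x - mu)] = (-3)·(-0.4) + (-3)·(-0.4) + (1)·(0.6) = 3.

Step 4 — take square root: d = √(3) ≈ 1.7321.

d(x, mu) = √(3) ≈ 1.7321


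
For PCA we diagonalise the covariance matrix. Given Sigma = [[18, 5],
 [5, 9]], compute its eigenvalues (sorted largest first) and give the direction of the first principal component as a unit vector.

Step 1 — characteristic polynomial of 2×2 Sigma:
  det(Sigma - λI) = λ² - trace · λ + det = 0.
  trace = 18 + 9 = 27, det = 18·9 - (5)² = 137.
Step 2 — discriminant:
  Δ = trace² - 4·det = 729 - 548 = 181.
Step 3 — eigenvalues:
  λ = (trace ± √Δ)/2 = (27 ± 13.4536)/2,
  λ_1 = 20.2268,  λ_2 = 6.7732.

Step 4 — unit eigenvector for λ_1: solve (Sigma - λ_1 I)v = 0. First row:
  (18 - 20.2268)·v_x + (5)·v_y = 0, i.e. (-2.2268)·v_x + (5)·v_y = 0,
  so v ∝ (b, λ_1 - a) = (5, 2.2268) = u.
  ||u|| = √((5)² + (2.2268)²) = √(29.9587) ≈ 5.4735,
  v_1 = u/||u|| ≈ (0.9135, 0.4068) (||v_1|| = 1).

λ_1 = 20.2268,  λ_2 = 6.7732;  v_1 ≈ (0.9135, 0.4068)


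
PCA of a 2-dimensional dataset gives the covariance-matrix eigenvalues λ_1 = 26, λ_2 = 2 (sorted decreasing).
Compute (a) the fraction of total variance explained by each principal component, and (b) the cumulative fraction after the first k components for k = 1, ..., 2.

Step 1 — total variance = trace(Sigma) = Σ λ_i = 26 + 2 = 28.

Step 2 — fraction explained by component i = λ_i / Σ λ:
  PC1: 26/28 = 0.9286
  PC2: 2/28 = 0.0714

Step 3 — cumulative fraction after k components = (λ_1 + ... + λ_k) / Σ λ:
  k = 1: 26/28 = 0.9286
  k = 2: (26 + 2)/28 = 28/28 = 1

Summary (fraction, with percent):

explained: PC1 0.9286 (92.86%), PC2 0.0714 (7.14%);  cumulative: 0.9286, 1


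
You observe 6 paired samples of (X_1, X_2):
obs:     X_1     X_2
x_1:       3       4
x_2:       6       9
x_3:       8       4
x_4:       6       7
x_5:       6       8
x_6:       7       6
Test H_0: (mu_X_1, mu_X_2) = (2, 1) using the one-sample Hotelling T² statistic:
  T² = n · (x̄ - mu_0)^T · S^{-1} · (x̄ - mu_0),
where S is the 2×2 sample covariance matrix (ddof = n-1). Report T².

Step 1 — sample mean vector:
  mean(X_1) = (3 + 6 + 8 + 6 + 6 + 7) / 6 = 36/6 = 6
  mean(X_2) = (4 + 9 + 4 + 7 + 8 + 6) / 6 = 38/6 = 6.3333
  x̄ = (6, 6.3333),  deviation x̄ - mu_0 = (6, 6.3333) - (2, 1) = (4, 5.3333).

Step 2 — sample covariance matrix, S[i,j] = (1/(n-1)) · Σ_k (x_{k,i} - mean_i) · (x_{k,j} - mean_j), divisor n-1 = 5:
  S[X_1,X_1] = ((-3)·(-3) + (0)·(0) + (2)·(2) + (0)·(0) + (0)·(0) + (1)·(1)) / 5 = 14/5 = 2.8
  S[X_1,X_2] = ((-3)·(-2.3333) + (0)·(2.6667) + (2)·(-2.3333) + (0)·(0.6667) + (0)·(1.6667) + (1)·(-0.3333)) / 5 = 2/5 = 0.4
  S[X_2,X_2] = ((-2.3333)·(-2.3333) + (2.6667)·(2.6667) + (-2.3333)·(-2.3333) + (0.6667)·(0.6667) + (1.6667)·(1.6667) + (-0.3333)·(-0.3333)) / 5 = 21.3333/5 = 4.2667
  S = [[2.8, 0.4],
 [0.4, 4.2667]].

Step 3 — invert S. det(S) = 2.8·4.2667 - (0.4)² = 11.7867.
  S^{-1} = (1/det) · [[d, -b], [-b, a]] = [[0.362, -0.0339],
 [-0.0339, 0.2376]].

Step 4 — quadratic form (x̄ - mu_0)^T · S^{-1} · (x̄ - mu_0):
  S^{-1} · (x̄ - mu_0) = (1.267, 1.1312),
  (x̄ - mu_0)^T · [...] = (4)·(1.267) + (5.3333)·(1.1312) = 11.1011.

Step 5 — scale by n: T² = 6 · 11.1011 = 66.6063.

T² ≈ 66.6063


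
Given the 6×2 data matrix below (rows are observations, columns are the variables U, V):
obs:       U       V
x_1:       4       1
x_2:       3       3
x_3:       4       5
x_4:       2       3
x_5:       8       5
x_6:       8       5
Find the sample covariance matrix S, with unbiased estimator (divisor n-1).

Step 1 — column means:
  mean(U) = (4 + 3 + 4 + 2 + 8 + 8) / 6 = 29/6 = 4.8333
  mean(V) = (1 + 3 + 5 + 3 + 5 + 5) / 6 = 22/6 = 3.6667

Step 2 — sample covariance S[i,j] = (1/(n-1)) · Σ_k (x_{k,i} - mean_i) · (x_{k,j} - mean_j), with n-1 = 5.
  S[U,U] = ((-0.8333)·(-0.8333) + (-1.8333)·(-1.8333) + (-0.8333)·(-0.8333) + (-2.8333)·(-2.8333) + (3.1667)·(3.1667) + (3.1667)·(3.1667)) / 5 = 32.8333/5 = 6.5667
  S[U,V] = ((-0.8333)·(-2.6667) + (-1.8333)·(-0.6667) + (-0.8333)·(1.3333) + (-2.8333)·(-0.6667) + (3.1667)·(1.3333) + (3.1667)·(1.3333)) / 5 = 12.6667/5 = 2.5333
  S[V,V] = ((-2.6667)·(-2.6667) + (-0.6667)·(-0.6667) + (1.3333)·(1.3333) + (-0.6667)·(-0.6667) + (1.3333)·(1.3333) + (1.3333)·(1.3333)) / 5 = 13.3333/5 = 2.6667

S is symmetric (S[j,i] = S[i,j]). Assembling:

S = [[6.5667, 2.5333],
 [2.5333, 2.6667]]


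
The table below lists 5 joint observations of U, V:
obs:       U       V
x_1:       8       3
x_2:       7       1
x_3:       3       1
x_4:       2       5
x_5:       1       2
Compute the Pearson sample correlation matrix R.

Step 1 — column means:
  mean(U) = (8 + 7 + 3 + 2 + 1) / 5 = 21/5 = 4.2
  mean(V) = (3 + 1 + 1 + 5 + 2) / 5 = 12/5 = 2.4

Step 2 — sample variances and covariances s[i,j] = (1/(n-1)) · Σ_k (x_{k,i} - mean_i) · (x_{k,j} - mean_j), with n-1 = 4:
  s[U,U] = ((3.8)·(3.8) + (2.8)·(2.8) + (-1.2)·(-1.2) + (-2.2)·(-2.2) + (-3.2)·(-3.2)) / 4 = 38.8/4 = 9.7
  s[U,V] = ((3.8)·(0.6) + (2.8)·(-1.4) + (-1.2)·(-1.4) + (-2.2)·(2.6) + (-3.2)·(-0.4)) / 4 = -4.4/4 = -1.1
  s[V,V] = ((0.6)·(0.6) + (-1.4)·(-1.4) + (-1.4)·(-1.4) + (2.6)·(2.6) + (-0.4)·(-0.4)) / 4 = 11.2/4 = 2.8
  Sample standard deviations s_i = √(s[i,i]):
  s(U) = √(9.7) = 3.1145
  s(V) = √(2.8) = 1.6733

Step 3 — r_{ij} = s_{ij} / (s_i · s_j):
  r[U,U] = 1 (diagonal).
  r[U,V] = -1.1 / (3.1145 · 1.6733) = -1.1 / 5.2115 = -0.2111
  r[V,V] = 1 (diagonal).

R is symmetric with unit diagonal. Assembling:

R = [[1, -0.2111],
 [-0.2111, 1]]


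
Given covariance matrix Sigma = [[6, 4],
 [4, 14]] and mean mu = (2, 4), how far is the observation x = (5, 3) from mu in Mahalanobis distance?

Step 1 — centre the observation: (x - mu) = (3, -1).

Step 2 — invert Sigma. det(Sigma) = 6·14 - (4)² = 68.
  Sigma^{-1} = (1/det) · [[d, -b], [-b, a]] = [[0.2059, -0.0588],
 [-0.0588, 0.0882]].

Step 3 — form the quadratic (x - mu)^T · Sigma^{-1} · (x - mu):
  Sigma^{-1} · (x - mu) = (0.6765, -0.2647).
  (x - mu)^T · [Sigma^{-1} · (x - mu)] = (3)·(0.6765) + (-1)·(-0.2647) = 2.2941.

Step 4 — take square root: d = √(2.2941) ≈ 1.5146.

d(x, mu) = √(2.2941) ≈ 1.5146


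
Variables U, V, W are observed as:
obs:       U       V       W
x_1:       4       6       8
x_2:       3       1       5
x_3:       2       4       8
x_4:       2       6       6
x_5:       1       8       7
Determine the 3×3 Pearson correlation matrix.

Step 1 — column means:
  mean(U) = (4 + 3 + 2 + 2 + 1) / 5 = 12/5 = 2.4
  mean(V) = (6 + 1 + 4 + 6 + 8) / 5 = 25/5 = 5
  mean(W) = (8 + 5 + 8 + 6 + 7) / 5 = 34/5 = 6.8

Step 2 — sample variances and covariances s[i,j] = (1/(n-1)) · Σ_k (x_{k,i} - mean_i) · (x_{k,j} - mean_j), with n-1 = 4:
  s[U,U] = ((1.6)·(1.6) + (0.6)·(0.6) + (-0.4)·(-0.4) + (-0.4)·(-0.4) + (-1.4)·(-1.4)) / 4 = 5.2/4 = 1.3
  s[U,V] = ((1.6)·(1) + (0.6)·(-4) + (-0.4)·(-1) + (-0.4)·(1) + (-1.4)·(3)) / 4 = -5/4 = -1.25
  s[U,W] = ((1.6)·(1.2) + (0.6)·(-1.8) + (-0.4)·(1.2) + (-0.4)·(-0.8) + (-1.4)·(0.2)) / 4 = 0.4/4 = 0.1
  s[V,V] = ((1)·(1) + (-4)·(-4) + (-1)·(-1) + (1)·(1) + (3)·(3)) / 4 = 28/4 = 7
  s[V,W] = ((1)·(1.2) + (-4)·(-1.8) + (-1)·(1.2) + (1)·(-0.8) + (3)·(0.2)) / 4 = 7/4 = 1.75
  s[W,W] = ((1.2)·(1.2) + (-1.8)·(-1.8) + (1.2)·(1.2) + (-0.8)·(-0.8) + (0.2)·(0.2)) / 4 = 6.8/4 = 1.7
  Sample standard deviations s_i = √(s[i,i]):
  s(U) = √(1.3) = 1.1402
  s(V) = √(7) = 2.6458
  s(W) = √(1.7) = 1.3038

Step 3 — r_{ij} = s_{ij} / (s_i · s_j):
  r[U,U] = 1 (diagonal).
  r[U,V] = -1.25 / (1.1402 · 2.6458) = -1.25 / 3.0166 = -0.4144
  r[U,W] = 0.1 / (1.1402 · 1.3038) = 0.1 / 1.4866 = 0.0673
  r[V,V] = 1 (diagonal).
  r[V,W] = 1.75 / (2.6458 · 1.3038) = 1.75 / 3.4496 = 0.5073
  r[W,W] = 1 (diagonal).

R is symmetric with unit diagonal. Assembling:

R = [[1, -0.4144, 0.0673],
 [-0.4144, 1, 0.5073],
 [0.0673, 0.5073, 1]]


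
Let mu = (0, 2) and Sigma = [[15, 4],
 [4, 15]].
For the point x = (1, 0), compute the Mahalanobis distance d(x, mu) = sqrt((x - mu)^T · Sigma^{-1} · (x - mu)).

Step 1 — centre the observation: (x - mu) = (1, -2).

Step 2 — invert Sigma. det(Sigma) = 15·15 - (4)² = 209.
  Sigma^{-1} = (1/det) · [[d, -b], [-b, a]] = [[0.0718, -0.0191],
 [-0.0191, 0.0718]].

Step 3 — form the quadratic (x - mu)^T · Sigma^{-1} · (x - mu):
  Sigma^{-1} · (x - mu) = (0.11, -0.1627).
  (x - mu)^T · [Sigma^{-1} · (x - mu)] = (1)·(0.11) + (-2)·(-0.1627) = 0.4354.

Step 4 — take square root: d = √(0.4354) ≈ 0.6599.

d(x, mu) = √(0.4354) ≈ 0.6599


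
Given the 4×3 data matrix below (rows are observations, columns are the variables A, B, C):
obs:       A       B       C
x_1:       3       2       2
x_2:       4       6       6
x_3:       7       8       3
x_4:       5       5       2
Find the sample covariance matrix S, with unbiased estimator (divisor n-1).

Step 1 — column means:
  mean(A) = (3 + 4 + 7 + 5) / 4 = 19/4 = 4.75
  mean(B) = (2 + 6 + 8 + 5) / 4 = 21/4 = 5.25
  mean(C) = (2 + 6 + 3 + 2) / 4 = 13/4 = 3.25

Step 2 — sample covariance S[i,j] = (1/(n-1)) · Σ_k (x_{k,i} - mean_i) · (x_{k,j} - mean_j), with n-1 = 3.
  S[A,A] = ((-1.75)·(-1.75) + (-0.75)·(-0.75) + (2.25)·(2.25) + (0.25)·(0.25)) / 3 = 8.75/3 = 2.9167
  S[A,B] = ((-1.75)·(-3.25) + (-0.75)·(0.75) + (2.25)·(2.75) + (0.25)·(-0.25)) / 3 = 11.25/3 = 3.75
  S[A,C] = ((-1.75)·(-1.25) + (-0.75)·(2.75) + (2.25)·(-0.25) + (0.25)·(-1.25)) / 3 = -0.75/3 = -0.25
  S[B,B] = ((-3.25)·(-3.25) + (0.75)·(0.75) + (2.75)·(2.75) + (-0.25)·(-0.25)) / 3 = 18.75/3 = 6.25
  S[B,C] = ((-3.25)·(-1.25) + (0.75)·(2.75) + (2.75)·(-0.25) + (-0.25)·(-1.25)) / 3 = 5.75/3 = 1.9167
  S[C,C] = ((-1.25)·(-1.25) + (2.75)·(2.75) + (-0.25)·(-0.25) + (-1.25)·(-1.25)) / 3 = 10.75/3 = 3.5833

S is symmetric (S[j,i] = S[i,j]). Assembling:

S = [[2.9167, 3.75, -0.25],
 [3.75, 6.25, 1.9167],
 [-0.25, 1.9167, 3.5833]]


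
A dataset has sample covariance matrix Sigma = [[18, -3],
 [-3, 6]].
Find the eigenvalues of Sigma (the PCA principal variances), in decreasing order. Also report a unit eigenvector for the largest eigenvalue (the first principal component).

Step 1 — characteristic polynomial of 2×2 Sigma:
  det(Sigma - λI) = λ² - trace · λ + det = 0.
  trace = 18 + 6 = 24, det = 18·6 - (-3)² = 99.
Step 2 — discriminant:
  Δ = trace² - 4·det = 576 - 396 = 180.
Step 3 — eigenvalues:
  λ = (trace ± √Δ)/2 = (24 ± 13.4164)/2,
  λ_1 = 18.7082,  λ_2 = 5.2918.

Step 4 — unit eigenvector for λ_1: solve (Sigma - λ_1 I)v = 0. First row:
  (18 - 18.7082)·v_x + (-3)·v_y = 0, i.e. (-0.7082)·v_x + (-3)·v_y = 0,
  so v ∝ (b, λ_1 - a) = (-3, 0.7082); multiply by -1 so the first entry is positive: u = (3, -0.7082).
  ||u|| = √((3)² + (-0.7082)²) = √(9.5016) ≈ 3.0825,
  v_1 = u/||u|| ≈ (0.9732, -0.2298) (||v_1|| = 1).

λ_1 = 18.7082,  λ_2 = 5.2918;  v_1 ≈ (0.9732, -0.2298)


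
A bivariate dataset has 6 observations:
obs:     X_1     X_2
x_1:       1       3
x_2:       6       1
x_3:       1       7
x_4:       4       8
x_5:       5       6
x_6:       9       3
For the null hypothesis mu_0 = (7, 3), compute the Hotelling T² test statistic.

Step 1 — sample mean vector:
  mean(X_1) = (1 + 6 + 1 + 4 + 5 + 9) / 6 = 26/6 = 4.3333
  mean(X_2) = (3 + 1 + 7 + 8 + 6 + 3) / 6 = 28/6 = 4.6667
  x̄ = (4.3333, 4.6667),  deviation x̄ - mu_0 = (4.3333, 4.6667) - (7, 3) = (-2.6667, 1.6667).

Step 2 — sample covariance matrix, S[i,j] = (1/(n-1)) · Σ_k (x_{k,i} - mean_i) · (x_{k,j} - mean_j), divisor n-1 = 5:
  S[X_1,X_1] = ((-3.3333)·(-3.3333) + (1.6667)·(1.6667) + (-3.3333)·(-3.3333) + (-0.3333)·(-0.3333) + (0.6667)·(0.6667) + (4.6667)·(4.6667)) / 5 = 47.3333/5 = 9.4667
  S[X_1,X_2] = ((-3.3333)·(-1.6667) + (1.6667)·(-3.6667) + (-3.3333)·(2.3333) + (-0.3333)·(3.3333) + (0.6667)·(1.3333) + (4.6667)·(-1.6667)) / 5 = -16.3333/5 = -3.2667
  S[X_2,X_2] = ((-1.6667)·(-1.6667) + (-3.6667)·(-3.6667) + (2.3333)·(2.3333) + (3.3333)·(3.3333) + (1.3333)·(1.3333) + (-1.6667)·(-1.6667)) / 5 = 37.3333/5 = 7.4667
  S = [[9.4667, -3.2667],
 [-3.2667, 7.4667]].

Step 3 — invert S. det(S) = 9.4667·7.4667 - (-3.2667)² = 60.0133.
  S^{-1} = (1/det) · [[d, -b], [-b, a]] = [[0.1244, 0.0544],
 [0.0544, 0.1577]].

Step 4 — quadratic form (x̄ - mu_0)^T · S^{-1} · (x̄ - mu_0):
  S^{-1} · (x̄ - mu_0) = (-0.2411, 0.1178),
  (x̄ - mu_0)^T · [...] = (-2.6667)·(-0.2411) + (1.6667)·(0.1178) = 0.8391.

Step 5 — scale by n: T² = 6 · 0.8391 = 5.0344.

T² ≈ 5.0344


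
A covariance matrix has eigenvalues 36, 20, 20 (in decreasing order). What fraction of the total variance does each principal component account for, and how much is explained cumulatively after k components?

Step 1 — total variance = trace(Sigma) = Σ λ_i = 36 + 20 + 20 = 76.

Step 2 — fraction explained by component i = λ_i / Σ λ:
  PC1: 36/76 = 0.4737
  PC2: 20/76 = 0.2632
  PC3: 20/76 = 0.2632

Step 3 — cumulative fraction after k components = (λ_1 + ... + λ_k) / Σ λ:
  k = 1: 36/76 = 0.4737
  k = 2: (36 + 20)/76 = 56/76 = 0.7368
  k = 3: (36 + 20 + 20)/76 = 76/76 = 1

Summary (fraction, with percent):

explained: PC1 0.4737 (47.37%), PC2 0.2632 (26.32%), PC3 0.2632 (26.32%);  cumulative: 0.4737, 0.7368, 1


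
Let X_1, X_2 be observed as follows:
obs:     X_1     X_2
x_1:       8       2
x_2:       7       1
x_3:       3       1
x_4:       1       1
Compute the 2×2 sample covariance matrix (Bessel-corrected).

Step 1 — column means:
  mean(X_1) = (8 + 7 + 3 + 1) / 4 = 19/4 = 4.75
  mean(X_2) = (2 + 1 + 1 + 1) / 4 = 5/4 = 1.25

Step 2 — sample covariance S[i,j] = (1/(n-1)) · Σ_k (x_{k,i} - mean_i) · (x_{k,j} - mean_j), with n-1 = 3.
  S[X_1,X_1] = ((3.25)·(3.25) + (2.25)·(2.25) + (-1.75)·(-1.75) + (-3.75)·(-3.75)) / 3 = 32.75/3 = 10.9167
  S[X_1,X_2] = ((3.25)·(0.75) + (2.25)·(-0.25) + (-1.75)·(-0.25) + (-3.75)·(-0.25)) / 3 = 3.25/3 = 1.0833
  S[X_2,X_2] = ((0.75)·(0.75) + (-0.25)·(-0.25) + (-0.25)·(-0.25) + (-0.25)·(-0.25)) / 3 = 0.75/3 = 0.25

S is symmetric (S[j,i] = S[i,j]). Assembling:

S = [[10.9167, 1.0833],
 [1.0833, 0.25]]


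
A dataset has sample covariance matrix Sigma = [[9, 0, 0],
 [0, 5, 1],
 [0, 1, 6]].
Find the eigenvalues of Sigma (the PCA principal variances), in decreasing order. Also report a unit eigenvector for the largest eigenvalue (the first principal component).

Step 1 — characteristic polynomial p(λ) = det(λI - Sigma) = λ³ - tr·λ² + c_1·λ - det, where tr = trace, c_1 = sum of the principal 2×2 minors, det = det(Sigma):
  tr = 9 + 5 + 6 = 20,
  c_1 = (9·5 - (0)²) + (9·6 - (0)²) + (5·6 - (1)²) = 45 + 54 + 29 = 128,
  det = 9·(5·6 - (1)²) - (0)·((0)·6 - (1)·(0)) + (0)·((0)·(1) - 5·(0)) = 9·(29) - (0)·(0) + (0)·(0) = 261.
  So p(λ) = λ³ - 20λ² + 128λ - 261.
Step 2 — look for an integer root (rational root theorem: any rational root is an integer divisor of 261). Testing λ = 9:
  p(9) = 729 - 1620 + 1152 - 261 = 0  ✓
  Dividing out (λ - 9): p(λ) = (λ - 9)(λ² - 11λ + 29).
Step 3 — remaining eigenvalues from the quadratic λ² - 11λ + 29 = 0:
  Δ = 11² - 4·29 = 121 - 116 = 5,  λ = (11 ± √5)/2 = (11 ± 2.2361)/2 ≈ 6.618 or 4.382.
  Sorted: λ_1 = 9,  λ_2 = 6.618,  λ_3 = 4.382  (check: sum = 20 = tr ✓).

Step 4 — unit eigenvector for λ_1 = 9: v spans the null space of (Sigma - λ_1 I), whose rows are
  r_1 = (0, 0, 0),  r_2 = (0, -4, 1),  r_3 = (0, 1, -3).
  v is orthogonal to every row, so take v ∝ r_2 × r_3 = ((-4)·(-3) - (1)·(1), (1)·(0) - (0)·(-3), (0)·(1) - (-4)·(0)) = (11, 0, 0).
  Rescale (divide by 11): u = (1, 0, 0).
  ||u|| = √((1)² + (0)² + (0)²) = √(1) = 1,  v_1 = u/||u|| ≈ (1, 0, 0) (||v_1|| = 1).

λ_1 = 9,  λ_2 = 6.618,  λ_3 = 4.382;  v_1 ≈ (1, 0, 0)


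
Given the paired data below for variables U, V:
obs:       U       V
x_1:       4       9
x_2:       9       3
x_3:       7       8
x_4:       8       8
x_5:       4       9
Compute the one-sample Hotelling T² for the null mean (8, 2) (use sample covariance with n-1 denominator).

Step 1 — sample mean vector:
  mean(U) = (4 + 9 + 7 + 8 + 4) / 5 = 32/5 = 6.4
  mean(V) = (9 + 3 + 8 + 8 + 9) / 5 = 37/5 = 7.4
  x̄ = (6.4, 7.4),  deviation x̄ - mu_0 = (6.4, 7.4) - (8, 2) = (-1.6, 5.4).

Step 2 — sample covariance matrix, S[i,j] = (1/(n-1)) · Σ_k (x_{k,i} - mean_i) · (x_{k,j} - mean_j), divisor n-1 = 4:
  S[U,U] = ((-2.4)·(-2.4) + (2.6)·(2.6) + (0.6)·(0.6) + (1.6)·(1.6) + (-2.4)·(-2.4)) / 4 = 21.2/4 = 5.3
  S[U,V] = ((-2.4)·(1.6) + (2.6)·(-4.4) + (0.6)·(0.6) + (1.6)·(0.6) + (-2.4)·(1.6)) / 4 = -17.8/4 = -4.45
  S[V,V] = ((1.6)·(1.6) + (-4.4)·(-4.4) + (0.6)·(0.6) + (0.6)·(0.6) + (1.6)·(1.6)) / 4 = 25.2/4 = 6.3
  S = [[5.3, -4.45],
 [-4.45, 6.3]].

Step 3 — invert S. det(S) = 5.3·6.3 - (-4.45)² = 13.5875.
  S^{-1} = (1/det) · [[d, -b], [-b, a]] = [[0.4637, 0.3275],
 [0.3275, 0.3901]].

Step 4 — quadratic form (x̄ - mu_0)^T · S^{-1} · (x̄ - mu_0):
  S^{-1} · (x̄ - mu_0) = (1.0267, 1.5823),
  (x̄ - mu_0)^T · [...] = (-1.6)·(1.0267) + (5.4)·(1.5823) = 6.9019.

Step 5 — scale by n: T² = 5 · 6.9019 = 34.5097.

T² ≈ 34.5097


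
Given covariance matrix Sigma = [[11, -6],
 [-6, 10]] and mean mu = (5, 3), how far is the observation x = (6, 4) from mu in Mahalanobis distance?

Step 1 — centre the observation: (x - mu) = (1, 1).

Step 2 — invert Sigma. det(Sigma) = 11·10 - (-6)² = 74.
  Sigma^{-1} = (1/det) · [[d, -b], [-b, a]] = [[0.1351, 0.0811],
 [0.0811, 0.1486]].

Step 3 — form the quadratic (x - mu)^T · Sigma^{-1} · (x - mu):
  Sigma^{-1} · (x - mu) = (0.2162, 0.2297).
  (x - mu)^T · [Sigma^{-1} · (x - mu)] = (1)·(0.2162) + (1)·(0.2297) = 0.4459.

Step 4 — take square root: d = √(0.4459) ≈ 0.6678.

d(x, mu) = √(0.4459) ≈ 0.6678


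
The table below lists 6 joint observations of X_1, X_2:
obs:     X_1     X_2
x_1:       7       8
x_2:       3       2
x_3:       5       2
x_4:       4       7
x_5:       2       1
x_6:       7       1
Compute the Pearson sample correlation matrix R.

Step 1 — column means:
  mean(X_1) = (7 + 3 + 5 + 4 + 2 + 7) / 6 = 28/6 = 4.6667
  mean(X_2) = (8 + 2 + 2 + 7 + 1 + 1) / 6 = 21/6 = 3.5

Step 2 — sample variances and covariances s[i,j] = (1/(n-1)) · Σ_k (x_{k,i} - mean_i) · (x_{k,j} - mean_j), with n-1 = 5:
  s[X_1,X_1] = ((2.3333)·(2.3333) + (-1.6667)·(-1.6667) + (0.3333)·(0.3333) + (-0.6667)·(-0.6667) + (-2.6667)·(-2.6667) + (2.3333)·(2.3333)) / 5 = 21.3333/5 = 4.2667
  s[X_1,X_2] = ((2.3333)·(4.5) + (-1.6667)·(-1.5) + (0.3333)·(-1.5) + (-0.6667)·(3.5) + (-2.6667)·(-2.5) + (2.3333)·(-2.5)) / 5 = 11/5 = 2.2
  s[X_2,X_2] = ((4.5)·(4.5) + (-1.5)·(-1.5) + (-1.5)·(-1.5) + (3.5)·(3.5) + (-2.5)·(-2.5) + (-2.5)·(-2.5)) / 5 = 49.5/5 = 9.9
  Sample standard deviations s_i = √(s[i,i]):
  s(X_1) = √(4.2667) = 2.0656
  s(X_2) = √(9.9) = 3.1464

Step 3 — r_{ij} = s_{ij} / (s_i · s_j):
  r[X_1,X_1] = 1 (diagonal).
  r[X_1,X_2] = 2.2 / (2.0656 · 3.1464) = 2.2 / 6.4992 = 0.3385
  r[X_2,X_2] = 1 (diagonal).

R is symmetric with unit diagonal. Assembling:

R = [[1, 0.3385],
 [0.3385, 1]]


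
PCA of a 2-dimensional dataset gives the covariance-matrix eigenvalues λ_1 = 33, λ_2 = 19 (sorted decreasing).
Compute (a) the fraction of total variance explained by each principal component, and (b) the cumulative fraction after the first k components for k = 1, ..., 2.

Step 1 — total variance = trace(Sigma) = Σ λ_i = 33 + 19 = 52.

Step 2 — fraction explained by component i = λ_i / Σ λ:
  PC1: 33/52 = 0.6346
  PC2: 19/52 = 0.3654

Step 3 — cumulative fraction after k components = (λ_1 + ... + λ_k) / Σ λ:
  k = 1: 33/52 = 0.6346
  k = 2: (33 + 19)/52 = 52/52 = 1

Summary (fraction, with percent):

explained: PC1 0.6346 (63.46%), PC2 0.3654 (36.54%);  cumulative: 0.6346, 1


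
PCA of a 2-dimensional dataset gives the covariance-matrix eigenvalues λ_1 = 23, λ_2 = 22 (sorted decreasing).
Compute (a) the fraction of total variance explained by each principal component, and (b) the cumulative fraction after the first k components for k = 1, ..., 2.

Step 1 — total variance = trace(Sigma) = Σ λ_i = 23 + 22 = 45.

Step 2 — fraction explained by component i = λ_i / Σ λ:
  PC1: 23/45 = 0.5111
  PC2: 22/45 = 0.4889

Step 3 — cumulative fraction after k components = (λ_1 + ... + λ_k) / Σ λ:
  k = 1: 23/45 = 0.5111
  k = 2: (23 + 22)/45 = 45/45 = 1

Summary (fraction, with percent):

explained: PC1 0.5111 (51.11%), PC2 0.4889 (48.89%);  cumulative: 0.5111, 1


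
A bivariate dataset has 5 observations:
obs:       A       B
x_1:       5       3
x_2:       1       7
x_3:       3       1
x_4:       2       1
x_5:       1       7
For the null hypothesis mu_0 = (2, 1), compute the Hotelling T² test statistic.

Step 1 — sample mean vector:
  mean(A) = (5 + 1 + 3 + 2 + 1) / 5 = 12/5 = 2.4
  mean(B) = (3 + 7 + 1 + 1 + 7) / 5 = 19/5 = 3.8
  x̄ = (2.4, 3.8),  deviation x̄ - mu_0 = (2.4, 3.8) - (2, 1) = (0.4, 2.8).

Step 2 — sample covariance matrix, S[i,j] = (1/(n-1)) · Σ_k (x_{k,i} - mean_i) · (x_{k,j} - mean_j), divisor n-1 = 4:
  S[A,A] = ((2.6)·(2.6) + (-1.4)·(-1.4) + (0.6)·(0.6) + (-0.4)·(-0.4) + (-1.4)·(-1.4)) / 4 = 11.2/4 = 2.8
  S[A,B] = ((2.6)·(-0.8) + (-1.4)·(3.2) + (0.6)·(-2.8) + (-0.4)·(-2.8) + (-1.4)·(3.2)) / 4 = -11.6/4 = -2.9
  S[B,B] = ((-0.8)·(-0.8) + (3.2)·(3.2) + (-2.8)·(-2.8) + (-2.8)·(-2.8) + (3.2)·(3.2)) / 4 = 36.8/4 = 9.2
  S = [[2.8, -2.9],
 [-2.9, 9.2]].

Step 3 — invert S. det(S) = 2.8·9.2 - (-2.9)² = 17.35.
  S^{-1} = (1/det) · [[d, -b], [-b, a]] = [[0.5303, 0.1671],
 [0.1671, 0.1614]].

Step 4 — quadratic form (x̄ - mu_0)^T · S^{-1} · (x̄ - mu_0):
  S^{-1} · (x̄ - mu_0) = (0.6801, 0.5187),
  (x̄ - mu_0)^T · [...] = (0.4)·(0.6801) + (2.8)·(0.5187) = 1.7245.

Step 5 — scale by n: T² = 5 · 1.7245 = 8.6225.

T² ≈ 8.6225


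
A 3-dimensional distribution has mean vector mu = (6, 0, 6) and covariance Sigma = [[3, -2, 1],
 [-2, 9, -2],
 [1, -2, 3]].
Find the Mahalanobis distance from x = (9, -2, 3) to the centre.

Step 1 — centre the observation: (x - mu) = (3, -2, -3).

Step 2 — invert Sigma (cofactor / det for 3×3, or solve directly):
  Sigma^{-1} = [[0.4107, 0.0714, -0.0893],
 [0.0714, 0.1429, 0.0714],
 [-0.0893, 0.0714, 0.4107]].

Step 3 — form the quadratic (x - mu)^T · Sigma^{-1} · (x - mu):
  Sigma^{-1} · (x - mu) = (1.3571, -0.2857, -1.6429).
  (x - mu)^T · [Sigma^{-1} · (x - mu)] = (3)·(1.3571) + (-2)·(-0.2857) + (-3)·(-1.6429) = 9.5714.

Step 4 — take square root: d = √(9.5714) ≈ 3.0938.

d(x, mu) = √(9.5714) ≈ 3.0938


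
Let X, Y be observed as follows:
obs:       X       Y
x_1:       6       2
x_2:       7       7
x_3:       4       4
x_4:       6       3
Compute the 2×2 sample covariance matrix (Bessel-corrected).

Step 1 — column means:
  mean(X) = (6 + 7 + 4 + 6) / 4 = 23/4 = 5.75
  mean(Y) = (2 + 7 + 4 + 3) / 4 = 16/4 = 4

Step 2 — sample covariance S[i,j] = (1/(n-1)) · Σ_k (x_{k,i} - mean_i) · (x_{k,j} - mean_j), with n-1 = 3.
  S[X,X] = ((0.25)·(0.25) + (1.25)·(1.25) + (-1.75)·(-1.75) + (0.25)·(0.25)) / 3 = 4.75/3 = 1.5833
  S[X,Y] = ((0.25)·(-2) + (1.25)·(3) + (-1.75)·(0) + (0.25)·(-1)) / 3 = 3/3 = 1
  S[Y,Y] = ((-2)·(-2) + (3)·(3) + (0)·(0) + (-1)·(-1)) / 3 = 14/3 = 4.6667

S is symmetric (S[j,i] = S[i,j]). Assembling:

S = [[1.5833, 1],
 [1, 4.6667]]


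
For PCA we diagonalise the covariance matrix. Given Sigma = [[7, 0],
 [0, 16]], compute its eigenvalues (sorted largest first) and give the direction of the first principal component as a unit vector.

Step 1 — characteristic polynomial of 2×2 Sigma:
  det(Sigma - λI) = λ² - trace · λ + det = 0.
  trace = 7 + 16 = 23, det = 7·16 - (0)² = 112.
Step 2 — discriminant:
  Δ = trace² - 4·det = 529 - 448 = 81.
Step 3 — eigenvalues:
  λ = (trace ± √Δ)/2 = (23 ± 9)/2,
  λ_1 = 16,  λ_2 = 7.

Step 4 — unit eigenvector for λ_1: Sigma is diagonal, so its eigenvectors are the coordinate axes. λ_1 = 16 is the diagonal entry on the second coordinate axis, hence
  v_1 = (0, 1) (||v_1|| = 1).

λ_1 = 16,  λ_2 = 7;  v_1 ≈ (0, 1)


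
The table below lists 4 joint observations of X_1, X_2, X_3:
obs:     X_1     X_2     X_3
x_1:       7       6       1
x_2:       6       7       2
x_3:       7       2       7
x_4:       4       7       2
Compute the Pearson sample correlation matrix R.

Step 1 — column means:
  mean(X_1) = (7 + 6 + 7 + 4) / 4 = 24/4 = 6
  mean(X_2) = (6 + 7 + 2 + 7) / 4 = 22/4 = 5.5
  mean(X_3) = (1 + 2 + 7 + 2) / 4 = 12/4 = 3

Step 2 — sample variances and covariances s[i,j] = (1/(n-1)) · Σ_k (x_{k,i} - mean_i) · (x_{k,j} - mean_j), with n-1 = 3:
  s[X_1,X_1] = ((1)·(1) + (0)·(0) + (1)·(1) + (-2)·(-2)) / 3 = 6/3 = 2
  s[X_1,X_2] = ((1)·(0.5) + (0)·(1.5) + (1)·(-3.5) + (-2)·(1.5)) / 3 = -6/3 = -2
  s[X_1,X_3] = ((1)·(-2) + (0)·(-1) + (1)·(4) + (-2)·(-1)) / 3 = 4/3 = 1.3333
  s[X_2,X_2] = ((0.5)·(0.5) + (1.5)·(1.5) + (-3.5)·(-3.5) + (1.5)·(1.5)) / 3 = 17/3 = 5.6667
  s[X_2,X_3] = ((0.5)·(-2) + (1.5)·(-1) + (-3.5)·(4) + (1.5)·(-1)) / 3 = -18/3 = -6
  s[X_3,X_3] = ((-2)·(-2) + (-1)·(-1) + (4)·(4) + (-1)·(-1)) / 3 = 22/3 = 7.3333
  Sample standard deviations s_i = √(s[i,i]):
  s(X_1) = √(2) = 1.4142
  s(X_2) = √(5.6667) = 2.3805
  s(X_3) = √(7.3333) = 2.708

Step 3 — r_{ij} = s_{ij} / (s_i · s_j):
  r[X_1,X_1] = 1 (diagonal).
  r[X_1,X_2] = -2 / (1.4142 · 2.3805) = -2 / 3.3665 = -0.5941
  r[X_1,X_3] = 1.3333 / (1.4142 · 2.708) = 1.3333 / 3.8297 = 0.3482
  r[X_2,X_2] = 1 (diagonal).
  r[X_2,X_3] = -6 / (2.3805 · 2.708) = -6 / 6.4464 = -0.9308
  r[X_3,X_3] = 1 (diagonal).

R is symmetric with unit diagonal. Assembling:

R = [[1, -0.5941, 0.3482],
 [-0.5941, 1, -0.9308],
 [0.3482, -0.9308, 1]]


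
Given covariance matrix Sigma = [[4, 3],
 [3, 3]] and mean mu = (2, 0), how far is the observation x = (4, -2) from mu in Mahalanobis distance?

Step 1 — centre the observation: (x - mu) = (2, -2).

Step 2 — invert Sigma. det(Sigma) = 4·3 - (3)² = 3.
  Sigma^{-1} = (1/det) · [[d, -b], [-b, a]] = [[1, -1],
 [-1, 1.3333]].

Step 3 — form the quadratic (x - mu)^T · Sigma^{-1} · (x - mu):
  Sigma^{-1} · (x - mu) = (4, -4.6667).
  (x - mu)^T · [Sigma^{-1} · (x - mu)] = (2)·(4) + (-2)·(-4.6667) = 17.3333.

Step 4 — take square root: d = √(17.3333) ≈ 4.1633.

d(x, mu) = √(17.3333) ≈ 4.1633


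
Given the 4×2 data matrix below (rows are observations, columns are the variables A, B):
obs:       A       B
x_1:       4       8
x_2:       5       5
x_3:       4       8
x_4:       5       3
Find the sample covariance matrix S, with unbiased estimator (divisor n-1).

Step 1 — column means:
  mean(A) = (4 + 5 + 4 + 5) / 4 = 18/4 = 4.5
  mean(B) = (8 + 5 + 8 + 3) / 4 = 24/4 = 6

Step 2 — sample covariance S[i,j] = (1/(n-1)) · Σ_k (x_{k,i} - mean_i) · (x_{k,j} - mean_j), with n-1 = 3.
  S[A,A] = ((-0.5)·(-0.5) + (0.5)·(0.5) + (-0.5)·(-0.5) + (0.5)·(0.5)) / 3 = 1/3 = 0.3333
  S[A,B] = ((-0.5)·(2) + (0.5)·(-1) + (-0.5)·(2) + (0.5)·(-3)) / 3 = -4/3 = -1.3333
  S[B,B] = ((2)·(2) + (-1)·(-1) + (2)·(2) + (-3)·(-3)) / 3 = 18/3 = 6

S is symmetric (S[j,i] = S[i,j]). Assembling:

S = [[0.3333, -1.3333],
 [-1.3333, 6]]


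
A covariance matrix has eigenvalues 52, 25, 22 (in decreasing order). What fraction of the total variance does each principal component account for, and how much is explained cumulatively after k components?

Step 1 — total variance = trace(Sigma) = Σ λ_i = 52 + 25 + 22 = 99.

Step 2 — fraction explained by component i = λ_i / Σ λ:
  PC1: 52/99 = 0.5253
  PC2: 25/99 = 0.2525
  PC3: 22/99 = 0.2222

Step 3 — cumulative fraction after k components = (λ_1 + ... + λ_k) / Σ λ:
  k = 1: 52/99 = 0.5253
  k = 2: (52 + 25)/99 = 77/99 = 0.7778
  k = 3: (52 + 25 + 22)/99 = 99/99 = 1

Summary (fraction, with percent):

explained: PC1 0.5253 (52.53%), PC2 0.2525 (25.25%), PC3 0.2222 (22.22%);  cumulative: 0.5253, 0.7778, 1


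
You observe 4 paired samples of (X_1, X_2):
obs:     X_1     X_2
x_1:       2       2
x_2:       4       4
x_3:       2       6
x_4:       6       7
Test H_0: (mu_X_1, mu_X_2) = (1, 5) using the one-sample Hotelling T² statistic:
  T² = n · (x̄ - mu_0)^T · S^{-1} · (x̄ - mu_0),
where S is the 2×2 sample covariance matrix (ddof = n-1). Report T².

Step 1 — sample mean vector:
  mean(X_1) = (2 + 4 + 2 + 6) / 4 = 14/4 = 3.5
  mean(X_2) = (2 + 4 + 6 + 7) / 4 = 19/4 = 4.75
  x̄ = (3.5, 4.75),  deviation x̄ - mu_0 = (3.5, 4.75) - (1, 5) = (2.5, -0.25).

Step 2 — sample covariance matrix, S[i,j] = (1/(n-1)) · Σ_k (x_{k,i} - mean_i) · (x_{k,j} - mean_j), divisor n-1 = 3:
  S[X_1,X_1] = ((-1.5)·(-1.5) + (0.5)·(0.5) + (-1.5)·(-1.5) + (2.5)·(2.5)) / 3 = 11/3 = 3.6667
  S[X_1,X_2] = ((-1.5)·(-2.75) + (0.5)·(-0.75) + (-1.5)·(1.25) + (2.5)·(2.25)) / 3 = 7.5/3 = 2.5
  S[X_2,X_2] = ((-2.75)·(-2.75) + (-0.75)·(-0.75) + (1.25)·(1.25) + (2.25)·(2.25)) / 3 = 14.75/3 = 4.9167
  S = [[3.6667, 2.5],
 [2.5, 4.9167]].

Step 3 — invert S. det(S) = 3.6667·4.9167 - (2.5)² = 11.7778.
  S^{-1} = (1/det) · [[d, -b], [-b, a]] = [[0.4175, -0.2123],
 [-0.2123, 0.3113]].

Step 4 — quadratic form (x̄ - mu_0)^T · S^{-1} · (x̄ - mu_0):
  S^{-1} · (x̄ - mu_0) = (1.0967, -0.6085),
  (x̄ - mu_0)^T · [...] = (2.5)·(1.0967) + (-0.25)·(-0.6085) = 2.8939.

Step 5 — scale by n: T² = 4 · 2.8939 = 11.5755.

T² ≈ 11.5755


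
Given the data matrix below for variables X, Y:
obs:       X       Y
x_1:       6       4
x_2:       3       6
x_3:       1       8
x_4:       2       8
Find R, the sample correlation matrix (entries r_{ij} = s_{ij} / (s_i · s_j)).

Step 1 — column means:
  mean(X) = (6 + 3 + 1 + 2) / 4 = 12/4 = 3
  mean(Y) = (4 + 6 + 8 + 8) / 4 = 26/4 = 6.5

Step 2 — sample variances and covariances s[i,j] = (1/(n-1)) · Σ_k (x_{k,i} - mean_i) · (x_{k,j} - mean_j), with n-1 = 3:
  s[X,X] = ((3)·(3) + (0)·(0) + (-2)·(-2) + (-1)·(-1)) / 3 = 14/3 = 4.6667
  s[X,Y] = ((3)·(-2.5) + (0)·(-0.5) + (-2)·(1.5) + (-1)·(1.5)) / 3 = -12/3 = -4
  s[Y,Y] = ((-2.5)·(-2.5) + (-0.5)·(-0.5) + (1.5)·(1.5) + (1.5)·(1.5)) / 3 = 11/3 = 3.6667
  Sample standard deviations s_i = √(s[i,i]):
  s(X) = √(4.6667) = 2.1602
  s(Y) = √(3.6667) = 1.9149

Step 3 — r_{ij} = s_{ij} / (s_i · s_j):
  r[X,X] = 1 (diagonal).
  r[X,Y] = -4 / (2.1602 · 1.9149) = -4 / 4.1366 = -0.967
  r[Y,Y] = 1 (diagonal).

R is symmetric with unit diagonal. Assembling:

R = [[1, -0.967],
 [-0.967, 1]]


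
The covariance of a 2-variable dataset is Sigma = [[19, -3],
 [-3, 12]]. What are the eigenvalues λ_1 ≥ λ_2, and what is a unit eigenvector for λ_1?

Step 1 — characteristic polynomial of 2×2 Sigma:
  det(Sigma - λI) = λ² - trace · λ + det = 0.
  trace = 19 + 12 = 31, det = 19·12 - (-3)² = 219.
Step 2 — discriminant:
  Δ = trace² - 4·det = 961 - 876 = 85.
Step 3 — eigenvalues:
  λ = (trace ± √Δ)/2 = (31 ± 9.2195)/2,
  λ_1 = 20.1098,  λ_2 = 10.8902.

Step 4 — unit eigenvector for λ_1: solve (Sigma - λ_1 I)v = 0. First row:
  (19 - 20.1098)·v_x + (-3)·v_y = 0, i.e. (-1.1098)·v_x + (-3)·v_y = 0,
  so v ∝ (b, λ_1 - a) = (-3, 1.1098); multiply by -1 so the first entry is positive: u = (3, -1.1098).
  ||u|| = √((3)² + (-1.1098)²) = √(10.2316) ≈ 3.1987,
  v_1 = u/||u|| ≈ (0.9379, -0.3469) (||v_1|| = 1).

λ_1 = 20.1098,  λ_2 = 10.8902;  v_1 ≈ (0.9379, -0.3469)


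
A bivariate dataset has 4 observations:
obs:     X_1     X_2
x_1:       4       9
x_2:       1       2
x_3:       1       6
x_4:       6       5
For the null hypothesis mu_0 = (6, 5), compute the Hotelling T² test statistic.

Step 1 — sample mean vector:
  mean(X_1) = (4 + 1 + 1 + 6) / 4 = 12/4 = 3
  mean(X_2) = (9 + 2 + 6 + 5) / 4 = 22/4 = 5.5
  x̄ = (3, 5.5),  deviation x̄ - mu_0 = (3, 5.5) - (6, 5) = (-3, 0.5).

Step 2 — sample covariance matrix, S[i,j] = (1/(n-1)) · Σ_k (x_{k,i} - mean_i) · (x_{k,j} - mean_j), divisor n-1 = 3:
  S[X_1,X_1] = ((1)·(1) + (-2)·(-2) + (-2)·(-2) + (3)·(3)) / 3 = 18/3 = 6
  S[X_1,X_2] = ((1)·(3.5) + (-2)·(-3.5) + (-2)·(0.5) + (3)·(-0.5)) / 3 = 8/3 = 2.6667
  S[X_2,X_2] = ((3.5)·(3.5) + (-3.5)·(-3.5) + (0.5)·(0.5) + (-0.5)·(-0.5)) / 3 = 25/3 = 8.3333
  S = [[6, 2.6667],
 [2.6667, 8.3333]].

Step 3 — invert S. det(S) = 6·8.3333 - (2.6667)² = 42.8889.
  S^{-1} = (1/det) · [[d, -b], [-b, a]] = [[0.1943, -0.0622],
 [-0.0622, 0.1399]].

Step 4 — quadratic form (x̄ - mu_0)^T · S^{-1} · (x̄ - mu_0):
  S^{-1} · (x̄ - mu_0) = (-0.614, 0.2565),
  (x̄ - mu_0)^T · [...] = (-3)·(-0.614) + (0.5)·(0.2565) = 1.9702.

Step 5 — scale by n: T² = 4 · 1.9702 = 7.8808.

T² ≈ 7.8808


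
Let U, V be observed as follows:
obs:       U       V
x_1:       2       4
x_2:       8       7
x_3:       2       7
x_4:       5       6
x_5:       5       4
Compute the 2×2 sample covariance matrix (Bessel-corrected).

Step 1 — column means:
  mean(U) = (2 + 8 + 2 + 5 + 5) / 5 = 22/5 = 4.4
  mean(V) = (4 + 7 + 7 + 6 + 4) / 5 = 28/5 = 5.6

Step 2 — sample covariance S[i,j] = (1/(n-1)) · Σ_k (x_{k,i} - mean_i) · (x_{k,j} - mean_j), with n-1 = 4.
  S[U,U] = ((-2.4)·(-2.4) + (3.6)·(3.6) + (-2.4)·(-2.4) + (0.6)·(0.6) + (0.6)·(0.6)) / 4 = 25.2/4 = 6.3
  S[U,V] = ((-2.4)·(-1.6) + (3.6)·(1.4) + (-2.4)·(1.4) + (0.6)·(0.4) + (0.6)·(-1.6)) / 4 = 4.8/4 = 1.2
  S[V,V] = ((-1.6)·(-1.6) + (1.4)·(1.4) + (1.4)·(1.4) + (0.4)·(0.4) + (-1.6)·(-1.6)) / 4 = 9.2/4 = 2.3

S is symmetric (S[j,i] = S[i,j]). Assembling:

S = [[6.3, 1.2],
 [1.2, 2.3]]


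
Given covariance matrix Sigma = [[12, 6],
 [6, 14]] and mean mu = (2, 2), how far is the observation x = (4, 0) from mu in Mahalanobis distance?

Step 1 — centre the observation: (x - mu) = (2, -2).

Step 2 — invert Sigma. det(Sigma) = 12·14 - (6)² = 132.
  Sigma^{-1} = (1/det) · [[d, -b], [-b, a]] = [[0.1061, -0.0455],
 [-0.0455, 0.0909]].

Step 3 — form the quadratic (x - mu)^T · Sigma^{-1} · (x - mu):
  Sigma^{-1} · (x - mu) = (0.303, -0.2727).
  (x - mu)^T · [Sigma^{-1} · (x - mu)] = (2)·(0.303) + (-2)·(-0.2727) = 1.1515.

Step 4 — take square root: d = √(1.1515) ≈ 1.0731.

d(x, mu) = √(1.1515) ≈ 1.0731


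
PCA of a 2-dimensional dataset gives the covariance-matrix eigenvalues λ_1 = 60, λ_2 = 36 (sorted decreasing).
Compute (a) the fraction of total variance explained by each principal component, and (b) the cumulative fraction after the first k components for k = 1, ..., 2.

Step 1 — total variance = trace(Sigma) = Σ λ_i = 60 + 36 = 96.

Step 2 — fraction explained by component i = λ_i / Σ λ:
  PC1: 60/96 = 0.625
  PC2: 36/96 = 0.375

Step 3 — cumulative fraction after k components = (λ_1 + ... + λ_k) / Σ λ:
  k = 1: 60/96 = 0.625
  k = 2: (60 + 36)/96 = 96/96 = 1

Summary (fraction, with percent):

explained: PC1 0.625 (62.5%), PC2 0.375 (37.5%);  cumulative: 0.625, 1


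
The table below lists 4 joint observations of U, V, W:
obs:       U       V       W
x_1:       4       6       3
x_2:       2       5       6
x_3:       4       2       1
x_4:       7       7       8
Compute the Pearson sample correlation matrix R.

Step 1 — column means:
  mean(U) = (4 + 2 + 4 + 7) / 4 = 17/4 = 4.25
  mean(V) = (6 + 5 + 2 + 7) / 4 = 20/4 = 5
  mean(W) = (3 + 6 + 1 + 8) / 4 = 18/4 = 4.5

Step 2 — sample variances and covariances s[i,j] = (1/(n-1)) · Σ_k (x_{k,i} - mean_i) · (x_{k,j} - mean_j), with n-1 = 3:
  s[U,U] = ((-0.25)·(-0.25) + (-2.25)·(-2.25) + (-0.25)·(-0.25) + (2.75)·(2.75)) / 3 = 12.75/3 = 4.25
  s[U,V] = ((-0.25)·(1) + (-2.25)·(0) + (-0.25)·(-3) + (2.75)·(2)) / 3 = 6/3 = 2
  s[U,W] = ((-0.25)·(-1.5) + (-2.25)·(1.5) + (-0.25)·(-3.5) + (2.75)·(3.5)) / 3 = 7.5/3 = 2.5
  s[V,V] = ((1)·(1) + (0)·(0) + (-3)·(-3) + (2)·(2)) / 3 = 14/3 = 4.6667
  s[V,W] = ((1)·(-1.5) + (0)·(1.5) + (-3)·(-3.5) + (2)·(3.5)) / 3 = 16/3 = 5.3333
  s[W,W] = ((-1.5)·(-1.5) + (1.5)·(1.5) + (-3.5)·(-3.5) + (3.5)·(3.5)) / 3 = 29/3 = 9.6667
  Sample standard deviations s_i = √(s[i,i]):
  s(U) = √(4.25) = 2.0616
  s(V) = √(4.6667) = 2.1602
  s(W) = √(9.6667) = 3.1091

Step 3 — r_{ij} = s_{ij} / (s_i · s_j):
  r[U,U] = 1 (diagonal).
  r[U,V] = 2 / (2.0616 · 2.1602) = 2 / 4.4535 = 0.4491
  r[U,W] = 2.5 / (2.0616 · 3.1091) = 2.5 / 6.4096 = 0.39
  r[V,V] = 1 (diagonal).
  r[V,W] = 5.3333 / (2.1602 · 3.1091) = 5.3333 / 6.7165 = 0.7941
  r[W,W] = 1 (diagonal).

R is symmetric with unit diagonal. Assembling:

R = [[1, 0.4491, 0.39],
 [0.4491, 1, 0.7941],
 [0.39, 0.7941, 1]]


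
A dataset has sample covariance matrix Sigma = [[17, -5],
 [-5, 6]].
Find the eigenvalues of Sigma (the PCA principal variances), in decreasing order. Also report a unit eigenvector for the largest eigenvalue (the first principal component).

Step 1 — characteristic polynomial of 2×2 Sigma:
  det(Sigma - λI) = λ² - trace · λ + det = 0.
  trace = 17 + 6 = 23, det = 17·6 - (-5)² = 77.
Step 2 — discriminant:
  Δ = trace² - 4·det = 529 - 308 = 221.
Step 3 — eigenvalues:
  λ = (trace ± √Δ)/2 = (23 ± 14.8661)/2,
  λ_1 = 18.933,  λ_2 = 4.067.

Step 4 — unit eigenvector for λ_1: solve (Sigma - λ_1 I)v = 0. First row:
  (17 - 18.933)·v_x + (-5)·v_y = 0, i.e. (-1.933)·v_x + (-5)·v_y = 0,
  so v ∝ (b, λ_1 - a) = (-5, 1.933); multiply by -1 so the first entry is positive: u = (5, -1.933).
  ||u|| = √((5)² + (-1.933)²) = √(28.7366) ≈ 5.3607,
  v_1 = u/||u|| ≈ (0.9327, -0.3606) (||v_1|| = 1).

λ_1 = 18.933,  λ_2 = 4.067;  v_1 ≈ (0.9327, -0.3606)


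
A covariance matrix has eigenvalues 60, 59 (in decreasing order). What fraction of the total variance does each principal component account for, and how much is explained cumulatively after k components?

Step 1 — total variance = trace(Sigma) = Σ λ_i = 60 + 59 = 119.

Step 2 — fraction explained by component i = λ_i / Σ λ:
  PC1: 60/119 = 0.5042
  PC2: 59/119 = 0.4958

Step 3 — cumulative fraction after k components = (λ_1 + ... + λ_k) / Σ λ:
  k = 1: 60/119 = 0.5042
  k = 2: (60 + 59)/119 = 119/119 = 1

Summary (fraction, with percent):

explained: PC1 0.5042 (50.42%), PC2 0.4958 (49.58%);  cumulative: 0.5042, 1
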